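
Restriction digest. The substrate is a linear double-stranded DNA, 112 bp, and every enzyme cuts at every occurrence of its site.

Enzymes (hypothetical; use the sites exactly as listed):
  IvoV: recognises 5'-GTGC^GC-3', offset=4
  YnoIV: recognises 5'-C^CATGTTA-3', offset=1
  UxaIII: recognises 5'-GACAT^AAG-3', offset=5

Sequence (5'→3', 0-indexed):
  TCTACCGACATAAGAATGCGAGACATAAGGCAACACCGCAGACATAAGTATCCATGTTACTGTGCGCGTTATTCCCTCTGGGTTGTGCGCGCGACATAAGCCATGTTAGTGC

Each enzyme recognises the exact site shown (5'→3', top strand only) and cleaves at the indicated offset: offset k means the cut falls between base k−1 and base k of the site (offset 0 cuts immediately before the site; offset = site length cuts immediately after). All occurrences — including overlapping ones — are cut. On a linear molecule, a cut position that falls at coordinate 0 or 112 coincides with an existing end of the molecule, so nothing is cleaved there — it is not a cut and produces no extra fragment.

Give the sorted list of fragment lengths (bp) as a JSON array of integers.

[4,7,9,11,11,13,15,19,23]

Per-enzyme occurrences:
  IvoV (GTGCGC, off=4): starts [61, 84] → cuts [65, 88]
  YnoIV (CCATGTTA, off=1): starts [51, 100] → cuts [52, 101]
  UxaIII (GACATAAG, off=5): starts [6, 21, 40, 92] → cuts [11, 26, 45, 97]

All cut coordinates (distinct, sorted): [11, 26, 45, 52, 65, 88, 97, 101]

Fragments:
  [0,11): 11 bp
  [11,26): 15 bp
  [26,45): 19 bp
  [45,52): 7 bp
  [52,65): 13 bp
  [65,88): 23 bp
  [88,97): 9 bp
  [97,101): 4 bp
  [101,112): 11 bp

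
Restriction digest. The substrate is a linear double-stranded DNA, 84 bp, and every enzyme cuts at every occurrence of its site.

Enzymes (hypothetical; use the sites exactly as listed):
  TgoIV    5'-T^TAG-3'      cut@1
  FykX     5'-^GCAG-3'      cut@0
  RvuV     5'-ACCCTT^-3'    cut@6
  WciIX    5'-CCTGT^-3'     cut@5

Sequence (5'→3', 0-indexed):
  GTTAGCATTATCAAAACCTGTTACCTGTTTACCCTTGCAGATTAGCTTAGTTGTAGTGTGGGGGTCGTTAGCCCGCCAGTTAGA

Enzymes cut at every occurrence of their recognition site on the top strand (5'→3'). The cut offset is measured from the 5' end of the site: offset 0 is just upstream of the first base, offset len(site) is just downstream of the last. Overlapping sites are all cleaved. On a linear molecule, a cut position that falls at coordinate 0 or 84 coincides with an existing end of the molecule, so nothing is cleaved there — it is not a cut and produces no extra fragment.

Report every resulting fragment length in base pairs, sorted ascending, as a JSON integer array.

[2,4,5,6,7,8,12,19,21]

Per-enzyme occurrences:
  TgoIV (TTAG, off=1): starts [1, 41, 46, 67, 79] → cuts [2, 42, 47, 68, 80]
  FykX (GCAG, off=0): starts [36] → cuts [36]
  RvuV (ACCCTT, off=6): starts [30] → cuts [36]
  WciIX (CCTGT, off=5): starts [16, 23] → cuts [21, 28]

Pooled cuts: [2, 21, 28, 36, 42, 47, 68, 80]

Fragment lengths:
  [0,2): 2 bp
  [2,21): 19 bp
  [21,28): 7 bp
  [28,36): 8 bp
  [36,42): 6 bp
  [42,47): 5 bp
  [47,68): 21 bp
  [68,80): 12 bp
  [80,84): 4 bp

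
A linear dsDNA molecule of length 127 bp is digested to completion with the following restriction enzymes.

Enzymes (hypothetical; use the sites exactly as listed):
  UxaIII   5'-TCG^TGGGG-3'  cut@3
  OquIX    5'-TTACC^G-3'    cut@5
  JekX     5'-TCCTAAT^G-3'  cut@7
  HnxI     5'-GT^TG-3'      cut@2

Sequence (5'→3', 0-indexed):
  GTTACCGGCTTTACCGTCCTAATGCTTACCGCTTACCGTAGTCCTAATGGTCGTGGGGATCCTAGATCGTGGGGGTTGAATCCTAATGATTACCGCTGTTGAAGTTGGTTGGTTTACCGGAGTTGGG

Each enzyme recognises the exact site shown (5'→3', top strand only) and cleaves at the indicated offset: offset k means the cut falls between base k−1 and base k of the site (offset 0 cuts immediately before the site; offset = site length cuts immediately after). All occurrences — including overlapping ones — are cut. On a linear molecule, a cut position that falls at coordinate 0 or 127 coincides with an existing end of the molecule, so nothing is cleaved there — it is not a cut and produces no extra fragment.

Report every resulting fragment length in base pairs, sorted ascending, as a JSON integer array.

Per-enzyme occurrences:
  UxaIII (TCGTGGGG, off=3): starts [50, 66] → cuts [53, 69]
  OquIX (TTACCG, off=5): starts [1, 10, 25, 32, 89, 113] → cuts [6, 15, 30, 37, 94, 118]
  JekX (TCCTAATG, off=7): starts [16, 41, 80] → cuts [23, 48, 87]
  HnxI (GTTG, off=2): starts [74, 97, 103, 107, 121] → cuts [76, 99, 105, 109, 123]

Pooled cuts: [6, 15, 23, 30, 37, 48, 53, 69, 76, 87, 94, 99, 105, 109, 118, 123]

Fragments:
  [0,6): 6 bp
  [6,15): 9 bp
  [15,23): 8 bp
  [23,30): 7 bp
  [30,37): 7 bp
  [37,48): 11 bp
  [48,53): 5 bp
  [53,69): 16 bp
  [69,76): 7 bp
  [76,87): 11 bp
  [87,94): 7 bp
  [94,99): 5 bp
  [99,105): 6 bp
  [105,109): 4 bp
  [109,118): 9 bp
  [118,123): 5 bp
  [123,127): 4 bp

[4,4,5,5,5,6,6,7,7,7,7,8,9,9,11,11,16]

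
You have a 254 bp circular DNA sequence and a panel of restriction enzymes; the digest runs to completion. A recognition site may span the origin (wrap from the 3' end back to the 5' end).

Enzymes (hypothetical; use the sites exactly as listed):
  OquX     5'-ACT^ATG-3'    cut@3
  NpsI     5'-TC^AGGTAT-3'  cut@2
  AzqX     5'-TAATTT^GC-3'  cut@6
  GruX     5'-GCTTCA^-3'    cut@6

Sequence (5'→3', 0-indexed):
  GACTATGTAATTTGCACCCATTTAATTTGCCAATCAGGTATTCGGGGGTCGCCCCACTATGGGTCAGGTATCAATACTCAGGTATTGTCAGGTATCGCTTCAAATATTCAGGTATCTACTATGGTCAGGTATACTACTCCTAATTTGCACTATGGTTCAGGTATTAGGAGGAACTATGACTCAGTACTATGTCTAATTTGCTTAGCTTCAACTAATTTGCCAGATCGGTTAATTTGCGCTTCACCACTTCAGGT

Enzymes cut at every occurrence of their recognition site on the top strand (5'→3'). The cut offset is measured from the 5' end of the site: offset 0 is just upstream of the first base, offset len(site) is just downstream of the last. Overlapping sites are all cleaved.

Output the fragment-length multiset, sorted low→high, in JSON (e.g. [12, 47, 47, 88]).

Per-enzyme occurrences:
  OquX (ACTATG, off=3): starts [1, 55, 117, 148, 172, 185] → cuts [4, 58, 120, 151, 175, 188]
  NpsI (TCAGGTAT, off=2): starts [33, 63, 77, 87, 107, 124, 156] → cuts [35, 65, 79, 89, 109, 126, 158]
  AzqX (TAATTTGC, off=6): starts [7, 22, 140, 193, 212, 229] → cuts [13, 28, 146, 199, 218, 235]
  GruX (GCTTCA, off=6): starts [96, 204, 237] → cuts [102, 210, 243]

All cut coordinates (distinct, sorted): [4, 13, 28, 35, 58, 65, 79, 89, 102, 109, 120, 126, 146, 151, 158, 175, 188, 199, 210, 218, 235, 243]

Fragment lengths:
  4→13: 9 bp
  13→28: 15 bp
  28→35: 7 bp
  35→58: 23 bp
  58→65: 7 bp
  65→79: 14 bp
  79→89: 10 bp
  89→102: 13 bp
  102→109: 7 bp
  109→120: 11 bp
  120→126: 6 bp
  126→146: 20 bp
  146→151: 5 bp
  151→158: 7 bp
  158→175: 17 bp
  175→188: 13 bp
  188→199: 11 bp
  199→210: 11 bp
  210→218: 8 bp
  218→235: 17 bp
  235→243: 8 bp
  243→4 (wrap): 254-243+4 = 15 bp

[5,6,7,7,7,7,8,8,9,10,11,11,11,13,13,14,15,15,17,17,20,23]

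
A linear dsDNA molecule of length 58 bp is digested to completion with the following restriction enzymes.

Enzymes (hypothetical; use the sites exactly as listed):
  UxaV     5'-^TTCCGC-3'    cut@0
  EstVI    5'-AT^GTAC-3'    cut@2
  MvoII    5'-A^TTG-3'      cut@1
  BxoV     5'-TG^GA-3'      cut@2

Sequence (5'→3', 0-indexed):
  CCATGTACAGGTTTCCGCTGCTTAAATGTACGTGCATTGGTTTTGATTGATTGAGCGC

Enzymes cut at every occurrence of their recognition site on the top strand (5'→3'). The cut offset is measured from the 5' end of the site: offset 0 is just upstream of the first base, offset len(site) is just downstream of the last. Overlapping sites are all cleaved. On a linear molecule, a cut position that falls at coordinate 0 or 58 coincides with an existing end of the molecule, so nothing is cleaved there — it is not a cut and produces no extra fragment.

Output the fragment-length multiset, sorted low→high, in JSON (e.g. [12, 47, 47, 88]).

[4,4,8,8,9,10,15]

Site scan:
  UxaV TTCCGC/0: at [12] ⇒ [12]
  EstVI ATGTAC/2: at [2, 25] ⇒ [4, 27]
  MvoII ATTG/1: at [35, 45, 49] ⇒ [36, 46, 50]
  BxoV (TGGA, off=2): no sites

Pooled cuts: [4, 12, 27, 36, 46, 50]

Fragment lengths:
  [0,4): 4 bp
  [4,12): 8 bp
  [12,27): 15 bp
  [27,36): 9 bp
  [36,46): 10 bp
  [46,50): 4 bp
  [50,58): 8 bp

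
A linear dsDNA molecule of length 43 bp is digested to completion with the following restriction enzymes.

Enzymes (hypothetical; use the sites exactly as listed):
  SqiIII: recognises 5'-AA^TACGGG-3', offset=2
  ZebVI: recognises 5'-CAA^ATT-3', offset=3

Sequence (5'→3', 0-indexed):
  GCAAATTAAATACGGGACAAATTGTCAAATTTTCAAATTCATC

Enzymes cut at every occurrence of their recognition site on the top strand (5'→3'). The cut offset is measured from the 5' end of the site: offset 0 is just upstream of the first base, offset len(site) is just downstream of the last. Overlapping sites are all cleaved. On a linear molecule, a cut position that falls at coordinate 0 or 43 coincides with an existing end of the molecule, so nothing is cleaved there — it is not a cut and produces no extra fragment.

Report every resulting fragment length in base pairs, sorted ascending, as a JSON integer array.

[4,6,7,8,8,10]

Per-enzyme occurrences:
  SqiIII (AATACGGG, off=2): starts [8] → cuts [10]
  ZebVI (CAAATT, off=3): starts [1, 17, 25, 33] → cuts [4, 20, 28, 36]

Pooled cuts: [4, 10, 20, 28, 36]

Fragment lengths:
  [0,4): 4 bp
  [4,10): 6 bp
  [10,20): 10 bp
  [20,28): 8 bp
  [28,36): 8 bp
  [36,43): 7 bp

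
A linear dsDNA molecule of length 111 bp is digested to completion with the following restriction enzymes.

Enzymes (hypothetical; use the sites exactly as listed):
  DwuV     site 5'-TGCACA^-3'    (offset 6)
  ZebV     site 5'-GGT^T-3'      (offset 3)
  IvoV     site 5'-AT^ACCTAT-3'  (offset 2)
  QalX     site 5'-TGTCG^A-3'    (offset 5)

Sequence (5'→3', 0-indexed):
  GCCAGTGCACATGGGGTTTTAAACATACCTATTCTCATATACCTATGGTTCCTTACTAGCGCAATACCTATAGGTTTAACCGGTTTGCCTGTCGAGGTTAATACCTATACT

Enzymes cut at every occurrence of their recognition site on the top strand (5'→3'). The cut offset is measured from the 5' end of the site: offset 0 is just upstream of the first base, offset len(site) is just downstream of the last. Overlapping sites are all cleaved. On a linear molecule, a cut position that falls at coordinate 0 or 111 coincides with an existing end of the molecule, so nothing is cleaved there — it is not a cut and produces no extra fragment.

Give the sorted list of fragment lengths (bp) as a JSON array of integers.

[4,4,6,9,9,9,9,10,10,11,14,16]

Scan for sites:
  DwuV (TGCACA, off=6): starts [5] → cuts [11]
  ZebV (GGTT, off=3): starts [14, 46, 72, 81, 95] → cuts [17, 49, 75, 84, 98]
  IvoV (ATACCTAT, off=2): starts [24, 38, 63, 100] → cuts [26, 40, 65, 102]
  QalX (TGTCGA, off=5): starts [89] → cuts [94]

Pooled cuts: [11, 17, 26, 40, 49, 65, 75, 84, 94, 98, 102]

Fragments:
  [0,11): 11 bp
  [11,17): 6 bp
  [17,26): 9 bp
  [26,40): 14 bp
  [40,49): 9 bp
  [49,65): 16 bp
  [65,75): 10 bp
  [75,84): 9 bp
  [84,94): 10 bp
  [94,98): 4 bp
  [98,102): 4 bp
  [102,111): 9 bp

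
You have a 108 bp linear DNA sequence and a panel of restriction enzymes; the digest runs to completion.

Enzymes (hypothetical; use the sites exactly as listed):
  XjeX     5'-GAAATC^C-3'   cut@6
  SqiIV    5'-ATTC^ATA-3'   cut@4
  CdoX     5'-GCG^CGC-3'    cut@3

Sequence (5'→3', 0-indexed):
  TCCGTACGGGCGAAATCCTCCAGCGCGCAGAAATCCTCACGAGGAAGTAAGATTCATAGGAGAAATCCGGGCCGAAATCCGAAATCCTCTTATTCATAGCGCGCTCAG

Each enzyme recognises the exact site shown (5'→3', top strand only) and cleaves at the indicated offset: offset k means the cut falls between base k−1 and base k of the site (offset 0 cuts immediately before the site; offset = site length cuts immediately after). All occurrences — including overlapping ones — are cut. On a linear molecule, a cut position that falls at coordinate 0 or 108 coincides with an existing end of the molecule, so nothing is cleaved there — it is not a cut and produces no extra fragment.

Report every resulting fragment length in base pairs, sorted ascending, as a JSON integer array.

[6,7,7,8,9,10,12,12,17,20]

Site scan:
  XjeX (GAAATCC, off=6): starts [11, 29, 61, 73, 80] → cuts [17, 35, 67, 79, 86]
  SqiIV (ATTCATA, off=4): starts [51, 91] → cuts [55, 95]
  CdoX (GCGCGC, off=3): starts [22, 98] → cuts [25, 101]

All cut coordinates (distinct, sorted): [17, 25, 35, 55, 67, 79, 86, 95, 101]

Fragment lengths:
  [0,17): 17 bp
  [17,25): 8 bp
  [25,35): 10 bp
  [35,55): 20 bp
  [55,67): 12 bp
  [67,79): 12 bp
  [79,86): 7 bp
  [86,95): 9 bp
  [95,101): 6 bp
  [101,108): 7 bp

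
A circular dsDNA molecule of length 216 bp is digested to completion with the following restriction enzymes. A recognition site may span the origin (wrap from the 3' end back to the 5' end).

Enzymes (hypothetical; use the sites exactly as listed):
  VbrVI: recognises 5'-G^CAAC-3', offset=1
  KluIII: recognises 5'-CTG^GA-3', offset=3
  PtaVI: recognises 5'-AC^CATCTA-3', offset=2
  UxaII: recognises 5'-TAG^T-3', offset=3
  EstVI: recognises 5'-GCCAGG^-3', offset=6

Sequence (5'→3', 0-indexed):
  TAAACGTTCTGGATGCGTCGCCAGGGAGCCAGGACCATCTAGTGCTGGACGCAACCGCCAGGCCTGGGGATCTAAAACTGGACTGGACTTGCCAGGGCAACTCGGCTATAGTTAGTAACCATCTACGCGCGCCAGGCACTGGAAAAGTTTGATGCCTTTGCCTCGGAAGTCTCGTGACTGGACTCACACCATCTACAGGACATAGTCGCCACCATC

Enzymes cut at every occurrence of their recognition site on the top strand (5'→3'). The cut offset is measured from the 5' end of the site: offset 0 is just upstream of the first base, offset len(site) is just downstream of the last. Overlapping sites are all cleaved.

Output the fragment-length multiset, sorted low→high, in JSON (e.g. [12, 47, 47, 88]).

Per-enzyme occurrences:
  VbrVI (GCAAC, off=1): starts [50, 96] → cuts [51, 97]
  KluIII (CTGGA, off=3): starts [8, 44, 77, 82, 138, 177] → cuts [11, 47, 80, 85, 141, 180]
  PtaVI (ACCATCTA, off=2): starts [33, 117, 187, 210] → cuts [35, 119, 189, 212]
  UxaII (TAGT, off=3): starts [39, 108, 112, 202] → cuts [42, 111, 115, 205]
  EstVI (GCCAGG, off=6): starts [19, 27, 56, 90, 130] → cuts [25, 33, 62, 96, 136]

All cut coordinates (distinct, sorted): [11, 25, 33, 35, 42, 47, 51, 62, 80, 85, 96, 97, 111, 115, 119, 136, 141, 180, 189, 205, 212]

Fragments:
  11→25: 14 bp
  25→33: 8 bp
  33→35: 2 bp
  35→42: 7 bp
  42→47: 5 bp
  47→51: 4 bp
  51→62: 11 bp
  62→80: 18 bp
  80→85: 5 bp
  85→96: 11 bp
  96→97: 1 bp
  97→111: 14 bp
  111→115: 4 bp
  115→119: 4 bp
  119→136: 17 bp
  136→141: 5 bp
  141→180: 39 bp
  180→189: 9 bp
  189→205: 16 bp
  205→212: 7 bp
  212→11 (wrap): 216-212+11 = 15 bp

[1,2,4,4,4,5,5,5,7,7,8,9,11,11,14,14,15,16,17,18,39]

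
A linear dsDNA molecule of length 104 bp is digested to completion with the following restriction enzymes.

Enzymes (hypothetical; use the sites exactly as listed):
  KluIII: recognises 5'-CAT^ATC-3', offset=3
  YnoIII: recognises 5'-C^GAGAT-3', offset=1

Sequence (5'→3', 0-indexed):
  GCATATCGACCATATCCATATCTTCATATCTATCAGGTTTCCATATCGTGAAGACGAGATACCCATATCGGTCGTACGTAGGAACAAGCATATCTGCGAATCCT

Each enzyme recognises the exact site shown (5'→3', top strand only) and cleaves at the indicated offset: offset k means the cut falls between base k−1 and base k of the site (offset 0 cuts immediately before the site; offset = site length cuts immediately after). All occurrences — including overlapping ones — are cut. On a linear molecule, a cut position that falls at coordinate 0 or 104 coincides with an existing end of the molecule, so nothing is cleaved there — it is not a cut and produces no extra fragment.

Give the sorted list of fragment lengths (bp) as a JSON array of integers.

Scan for sites:
  KluIII CATATC/3: at [1, 10, 16, 24, 41, 63, 88] ⇒ [4, 13, 19, 27, 44, 66, 91]
  YnoIII CGAGAT/1: at [54] ⇒ [55]

All cut coordinates (distinct, sorted): [4, 13, 19, 27, 44, 55, 66, 91]

Fragment lengths:
  [0,4): 4 bp
  [4,13): 9 bp
  [13,19): 6 bp
  [19,27): 8 bp
  [27,44): 17 bp
  [44,55): 11 bp
  [55,66): 11 bp
  [66,91): 25 bp
  [91,104): 13 bp

[4,6,8,9,11,11,13,17,25]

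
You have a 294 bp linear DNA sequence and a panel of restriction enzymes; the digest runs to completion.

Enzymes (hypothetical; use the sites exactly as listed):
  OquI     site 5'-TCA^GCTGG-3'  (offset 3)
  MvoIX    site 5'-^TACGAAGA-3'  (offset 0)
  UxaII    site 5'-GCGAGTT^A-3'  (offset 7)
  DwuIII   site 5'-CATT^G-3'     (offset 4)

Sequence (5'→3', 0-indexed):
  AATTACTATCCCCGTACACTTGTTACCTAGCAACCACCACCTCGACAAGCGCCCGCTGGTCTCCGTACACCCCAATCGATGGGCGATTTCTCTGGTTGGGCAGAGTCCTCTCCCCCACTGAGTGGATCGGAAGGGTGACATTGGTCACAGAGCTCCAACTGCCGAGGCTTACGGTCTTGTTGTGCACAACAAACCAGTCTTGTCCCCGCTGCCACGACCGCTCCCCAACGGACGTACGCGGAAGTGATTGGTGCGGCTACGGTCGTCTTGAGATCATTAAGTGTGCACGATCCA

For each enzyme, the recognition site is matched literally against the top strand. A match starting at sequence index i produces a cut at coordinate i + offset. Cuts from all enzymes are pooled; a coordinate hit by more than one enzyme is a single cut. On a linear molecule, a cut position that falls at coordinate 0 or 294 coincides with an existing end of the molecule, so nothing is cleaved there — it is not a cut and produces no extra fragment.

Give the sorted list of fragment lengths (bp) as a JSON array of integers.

[142,152]

Site scan:
  OquI (TCAGCTGG, off=3): no sites
  MvoIX (TACGAAGA, off=0): no sites
  UxaII (GCGAGTTA, off=7): no sites
  DwuIII (CATTG, off=4): starts [138] → cuts [142]

All cut coordinates (distinct, sorted): [142]

Fragments:
  [0,142): 142 bp
  [142,294): 152 bp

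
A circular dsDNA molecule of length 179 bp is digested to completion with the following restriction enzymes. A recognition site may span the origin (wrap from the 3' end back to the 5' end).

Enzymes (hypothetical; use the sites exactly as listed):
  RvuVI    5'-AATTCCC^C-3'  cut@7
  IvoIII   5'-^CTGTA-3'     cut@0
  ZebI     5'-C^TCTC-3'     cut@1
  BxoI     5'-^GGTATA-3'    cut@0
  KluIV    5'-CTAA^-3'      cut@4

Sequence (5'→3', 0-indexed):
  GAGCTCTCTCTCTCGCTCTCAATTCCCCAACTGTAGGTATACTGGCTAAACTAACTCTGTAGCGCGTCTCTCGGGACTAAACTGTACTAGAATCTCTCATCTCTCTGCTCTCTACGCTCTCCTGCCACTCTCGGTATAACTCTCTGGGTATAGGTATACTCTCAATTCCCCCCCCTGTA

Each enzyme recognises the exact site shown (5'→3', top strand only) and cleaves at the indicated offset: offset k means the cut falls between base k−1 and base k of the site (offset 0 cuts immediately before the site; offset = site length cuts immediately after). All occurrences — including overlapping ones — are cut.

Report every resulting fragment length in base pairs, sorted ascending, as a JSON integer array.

[1,2,2,2,2,3,4,4,5,5,6,6,6,7,7,7,8,9,9,11,11,11,12,12,13,14]

Per-enzyme occurrences:
  RvuVI AATTCCCC/7: at [20, 163] ⇒ [27, 170]
  IvoIII CTGTA/0: at [30, 56, 81, 174] ⇒ [30, 56, 81, 174]
  ZebI CTCTC/1: at [3, 5, 7, 9, 15, 67, 93, 100, 107, 116, 127, 139, 158] ⇒ [4, 6, 8, 10, 16, 68, 94, 101, 108, 117, 128, 140, 159]
  BxoI GGTATA/0: at [35, 132, 146, 152] ⇒ [35, 132, 146, 152]
  KluIV CTAA/4: at [45, 50, 76] ⇒ [49, 54, 80]

All cut coordinates (distinct, sorted): [4, 6, 8, 10, 16, 27, 30, 35, 49, 54, 56, 68, 80, 81, 94, 101, 108, 117, 128, 132, 140, 146, 152, 159, 170, 174]

Fragments:
  4→6: 2 bp
  6→8: 2 bp
  8→10: 2 bp
  10→16: 6 bp
  16→27: 11 bp
  27→30: 3 bp
  30→35: 5 bp
  35→49: 14 bp
  49→54: 5 bp
  54→56: 2 bp
  56→68: 12 bp
  68→80: 12 bp
  80→81: 1 bp
  81→94: 13 bp
  94→101: 7 bp
  101→108: 7 bp
  108→117: 9 bp
  117→128: 11 bp
  128→132: 4 bp
  132→140: 8 bp
  140→146: 6 bp
  146→152: 6 bp
  152→159: 7 bp
  159→170: 11 bp
  170→174: 4 bp
  174→4 (wrap): 179-174+4 = 9 bp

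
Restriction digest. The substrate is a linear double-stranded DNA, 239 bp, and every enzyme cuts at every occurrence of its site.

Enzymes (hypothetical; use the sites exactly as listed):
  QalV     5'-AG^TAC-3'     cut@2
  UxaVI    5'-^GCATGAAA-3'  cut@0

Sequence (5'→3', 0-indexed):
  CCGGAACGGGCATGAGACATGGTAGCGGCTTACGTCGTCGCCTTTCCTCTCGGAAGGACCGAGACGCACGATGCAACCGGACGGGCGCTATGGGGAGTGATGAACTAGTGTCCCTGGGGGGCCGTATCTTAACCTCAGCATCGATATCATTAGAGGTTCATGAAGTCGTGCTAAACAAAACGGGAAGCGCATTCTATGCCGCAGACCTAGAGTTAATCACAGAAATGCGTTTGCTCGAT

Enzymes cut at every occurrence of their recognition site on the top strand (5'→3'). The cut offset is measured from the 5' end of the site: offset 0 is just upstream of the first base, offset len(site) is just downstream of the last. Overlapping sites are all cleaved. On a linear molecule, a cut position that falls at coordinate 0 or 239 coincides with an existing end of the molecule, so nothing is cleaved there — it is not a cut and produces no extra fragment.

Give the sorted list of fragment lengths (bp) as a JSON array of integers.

Site scan:
  QalV (AGTAC, off=2): no sites
  UxaVI (GCATGAAA, off=0): no sites

All cut coordinates (distinct, sorted): ∅

Fragment lengths:
  no cuts → one linear fragment of 239 bp

[239]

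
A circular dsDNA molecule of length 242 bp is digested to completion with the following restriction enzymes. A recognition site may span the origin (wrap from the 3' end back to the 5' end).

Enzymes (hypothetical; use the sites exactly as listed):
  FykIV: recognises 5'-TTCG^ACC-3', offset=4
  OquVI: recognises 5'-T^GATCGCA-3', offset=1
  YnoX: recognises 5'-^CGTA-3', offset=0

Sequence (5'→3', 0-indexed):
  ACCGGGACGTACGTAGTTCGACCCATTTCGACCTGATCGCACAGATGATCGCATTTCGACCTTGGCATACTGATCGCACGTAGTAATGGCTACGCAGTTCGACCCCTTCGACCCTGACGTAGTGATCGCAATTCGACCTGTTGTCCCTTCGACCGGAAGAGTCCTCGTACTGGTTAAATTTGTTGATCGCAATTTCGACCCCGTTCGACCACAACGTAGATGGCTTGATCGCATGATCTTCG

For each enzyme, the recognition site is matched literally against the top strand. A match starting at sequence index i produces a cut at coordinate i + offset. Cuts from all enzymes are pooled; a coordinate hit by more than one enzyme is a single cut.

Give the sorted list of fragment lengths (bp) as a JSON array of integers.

Per-enzyme occurrences:
  FykIV TTCGACC/4: at [16, 26, 54, 97, 106, 131, 147, 193, 203, 238] ⇒ [0, 20, 30, 58, 101, 110, 135, 151, 197, 207]
  OquVI TGATCGCA/1: at [33, 45, 70, 122, 183, 225] ⇒ [34, 46, 71, 123, 184, 226]
  YnoX CGTA/0: at [7, 11, 78, 117, 165, 214] ⇒ [7, 11, 78, 117, 165, 214]

All cut coordinates (distinct, sorted): [0, 7, 11, 20, 30, 34, 46, 58, 71, 78, 101, 110, 117, 123, 135, 151, 165, 184, 197, 207, 214, 226]

Fragment lengths:
  0→7: 7 bp
  7→11: 4 bp
  11→20: 9 bp
  20→30: 10 bp
  30→34: 4 bp
  34→46: 12 bp
  46→58: 12 bp
  58→71: 13 bp
  71→78: 7 bp
  78→101: 23 bp
  101→110: 9 bp
  110→117: 7 bp
  117→123: 6 bp
  123→135: 12 bp
  135→151: 16 bp
  151→165: 14 bp
  165→184: 19 bp
  184→197: 13 bp
  197→207: 10 bp
  207→214: 7 bp
  214→226: 12 bp
  226→0 (wrap): 242-226+0 = 16 bp

[4,4,6,7,7,7,7,9,9,10,10,12,12,12,12,13,13,14,16,16,19,23]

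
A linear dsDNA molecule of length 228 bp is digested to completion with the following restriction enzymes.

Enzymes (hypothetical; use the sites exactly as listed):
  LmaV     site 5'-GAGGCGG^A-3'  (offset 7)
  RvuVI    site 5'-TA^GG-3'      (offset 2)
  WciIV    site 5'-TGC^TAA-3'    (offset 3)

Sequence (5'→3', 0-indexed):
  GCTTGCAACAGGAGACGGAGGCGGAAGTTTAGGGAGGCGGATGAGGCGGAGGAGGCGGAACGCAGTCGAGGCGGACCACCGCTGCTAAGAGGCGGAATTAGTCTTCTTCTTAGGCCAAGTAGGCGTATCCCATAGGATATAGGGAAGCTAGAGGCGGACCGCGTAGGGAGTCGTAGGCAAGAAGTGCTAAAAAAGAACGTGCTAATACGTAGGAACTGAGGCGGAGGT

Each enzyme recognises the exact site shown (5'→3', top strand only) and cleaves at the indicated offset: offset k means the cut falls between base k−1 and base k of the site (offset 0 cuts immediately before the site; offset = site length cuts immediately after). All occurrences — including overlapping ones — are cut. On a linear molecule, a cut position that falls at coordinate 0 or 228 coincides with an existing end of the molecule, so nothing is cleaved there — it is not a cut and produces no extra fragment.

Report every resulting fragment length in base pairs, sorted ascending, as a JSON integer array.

[4,7,7,8,9,9,9,9,9,10,10,11,12,13,13,15,16,16,17,24]

Per-enzyme occurrences:
  LmaV (GAGGCGGA, off=7): starts [17, 33, 42, 51, 67, 88, 150, 217] → cuts [24, 40, 49, 58, 74, 95, 157, 224]
  RvuVI (TAGG, off=2): starts [29, 110, 119, 132, 139, 163, 173, 209] → cuts [31, 112, 121, 134, 141, 165, 175, 211]
  WciIV (TGCTAA, off=3): starts [82, 184, 199] → cuts [85, 187, 202]

Pooled cuts: [24, 31, 40, 49, 58, 74, 85, 95, 112, 121, 134, 141, 157, 165, 175, 187, 202, 211, 224]

Fragments:
  [0,24): 24 bp
  [24,31): 7 bp
  [31,40): 9 bp
  [40,49): 9 bp
  [49,58): 9 bp
  [58,74): 16 bp
  [74,85): 11 bp
  [85,95): 10 bp
  [95,112): 17 bp
  [112,121): 9 bp
  [121,134): 13 bp
  [134,141): 7 bp
  [141,157): 16 bp
  [157,165): 8 bp
  [165,175): 10 bp
  [175,187): 12 bp
  [187,202): 15 bp
  [202,211): 9 bp
  [211,224): 13 bp
  [224,228): 4 bp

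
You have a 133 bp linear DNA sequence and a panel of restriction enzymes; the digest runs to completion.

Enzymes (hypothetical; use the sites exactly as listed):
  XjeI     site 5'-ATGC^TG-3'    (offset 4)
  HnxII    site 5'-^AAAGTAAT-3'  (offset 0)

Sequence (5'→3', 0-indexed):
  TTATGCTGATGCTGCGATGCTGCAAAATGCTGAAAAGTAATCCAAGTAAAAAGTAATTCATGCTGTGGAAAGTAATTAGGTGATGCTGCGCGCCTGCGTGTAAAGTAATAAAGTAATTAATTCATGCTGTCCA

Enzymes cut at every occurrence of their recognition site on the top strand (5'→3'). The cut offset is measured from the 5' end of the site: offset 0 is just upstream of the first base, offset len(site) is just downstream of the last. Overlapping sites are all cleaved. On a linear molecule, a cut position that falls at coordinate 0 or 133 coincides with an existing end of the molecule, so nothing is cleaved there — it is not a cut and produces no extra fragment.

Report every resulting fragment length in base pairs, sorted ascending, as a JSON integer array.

[3,5,6,6,6,8,8,10,14,15,16,18,18]

Scan for sites:
  XjeI ATGCTG/4: at [2, 8, 16, 26, 59, 82, 123] ⇒ [6, 12, 20, 30, 63, 86, 127]
  HnxII AAAGTAAT/0: at [33, 49, 68, 101, 109] ⇒ [33, 49, 68, 101, 109]

All cut coordinates (distinct, sorted): [6, 12, 20, 30, 33, 49, 63, 68, 86, 101, 109, 127]

Fragment lengths:
  [0,6): 6 bp
  [6,12): 6 bp
  [12,20): 8 bp
  [20,30): 10 bp
  [30,33): 3 bp
  [33,49): 16 bp
  [49,63): 14 bp
  [63,68): 5 bp
  [68,86): 18 bp
  [86,101): 15 bp
  [101,109): 8 bp
  [109,127): 18 bp
  [127,133): 6 bp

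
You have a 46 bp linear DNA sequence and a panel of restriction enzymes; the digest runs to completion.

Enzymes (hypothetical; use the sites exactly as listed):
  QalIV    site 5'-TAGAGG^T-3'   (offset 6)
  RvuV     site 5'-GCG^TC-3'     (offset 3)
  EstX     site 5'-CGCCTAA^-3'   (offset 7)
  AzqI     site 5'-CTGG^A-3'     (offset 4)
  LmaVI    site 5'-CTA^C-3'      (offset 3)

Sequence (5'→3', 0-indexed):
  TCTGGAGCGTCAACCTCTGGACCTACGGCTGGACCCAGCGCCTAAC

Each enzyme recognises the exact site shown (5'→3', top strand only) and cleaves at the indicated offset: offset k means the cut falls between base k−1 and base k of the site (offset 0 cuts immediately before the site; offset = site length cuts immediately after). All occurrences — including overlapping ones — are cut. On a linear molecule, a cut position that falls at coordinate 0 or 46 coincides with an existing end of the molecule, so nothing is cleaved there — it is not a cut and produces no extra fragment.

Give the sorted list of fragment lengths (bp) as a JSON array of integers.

[1,4,5,5,7,11,13]

Per-enzyme occurrences:
  QalIV (TAGAGGT, off=6): no sites
  RvuV GCGTC/3: at [6] ⇒ [9]
  EstX CGCCTAA/7: at [38] ⇒ [45]
  AzqI CTGGA/4: at [1, 16, 28] ⇒ [5, 20, 32]
  LmaVI CTAC/3: at [22] ⇒ [25]

All cut coordinates (distinct, sorted): [5, 9, 20, 25, 32, 45]

Fragments:
  [0,5): 5 bp
  [5,9): 4 bp
  [9,20): 11 bp
  [20,25): 5 bp
  [25,32): 7 bp
  [32,45): 13 bp
  [45,46): 1 bp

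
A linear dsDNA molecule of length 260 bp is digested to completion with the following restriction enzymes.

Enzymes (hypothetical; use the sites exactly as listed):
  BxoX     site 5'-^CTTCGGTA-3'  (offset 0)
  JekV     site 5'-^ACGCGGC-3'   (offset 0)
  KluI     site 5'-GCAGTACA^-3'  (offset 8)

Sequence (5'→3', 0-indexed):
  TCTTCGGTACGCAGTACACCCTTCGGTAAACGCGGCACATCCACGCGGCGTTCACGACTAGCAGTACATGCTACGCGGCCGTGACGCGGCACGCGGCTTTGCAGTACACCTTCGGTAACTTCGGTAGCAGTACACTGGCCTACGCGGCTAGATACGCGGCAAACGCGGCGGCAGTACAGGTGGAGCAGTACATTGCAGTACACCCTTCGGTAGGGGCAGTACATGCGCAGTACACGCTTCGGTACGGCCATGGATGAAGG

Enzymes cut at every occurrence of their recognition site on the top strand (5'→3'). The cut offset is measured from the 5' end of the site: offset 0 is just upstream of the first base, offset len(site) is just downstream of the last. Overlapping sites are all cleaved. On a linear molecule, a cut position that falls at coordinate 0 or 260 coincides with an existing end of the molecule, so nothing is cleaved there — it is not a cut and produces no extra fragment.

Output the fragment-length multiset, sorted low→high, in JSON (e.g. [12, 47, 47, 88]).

[1,1,2,2,2,4,7,7,9,9,9,10,11,11,12,13,14,16,16,17,18,19,24,26]

Per-enzyme occurrences:
  BxoX CTTCGGTA/0: at [1, 20, 109, 118, 204, 236] ⇒ [1, 20, 109, 118, 204, 236]
  JekV ACGCGGC/0: at [29, 42, 72, 83, 90, 141, 153, 162] ⇒ [29, 42, 72, 83, 90, 141, 153, 162]
  KluI GCAGTACA/8: at [10, 60, 100, 126, 170, 184, 194, 215, 226] ⇒ [18, 68, 108, 134, 178, 192, 202, 223, 234]

Pooled cuts: [1, 18, 20, 29, 42, 68, 72, 83, 90, 108, 109, 118, 134, 141, 153, 162, 178, 192, 202, 204, 223, 234, 236]

Fragment lengths:
  [0,1): 1 bp
  [1,18): 17 bp
  [18,20): 2 bp
  [20,29): 9 bp
  [29,42): 13 bp
  [42,68): 26 bp
  [68,72): 4 bp
  [72,83): 11 bp
  [83,90): 7 bp
  [90,108): 18 bp
  [108,109): 1 bp
  [109,118): 9 bp
  [118,134): 16 bp
  [134,141): 7 bp
  [141,153): 12 bp
  [153,162): 9 bp
  [162,178): 16 bp
  [178,192): 14 bp
  [192,202): 10 bp
  [202,204): 2 bp
  [204,223): 19 bp
  [223,234): 11 bp
  [234,236): 2 bp
  [236,260): 24 bp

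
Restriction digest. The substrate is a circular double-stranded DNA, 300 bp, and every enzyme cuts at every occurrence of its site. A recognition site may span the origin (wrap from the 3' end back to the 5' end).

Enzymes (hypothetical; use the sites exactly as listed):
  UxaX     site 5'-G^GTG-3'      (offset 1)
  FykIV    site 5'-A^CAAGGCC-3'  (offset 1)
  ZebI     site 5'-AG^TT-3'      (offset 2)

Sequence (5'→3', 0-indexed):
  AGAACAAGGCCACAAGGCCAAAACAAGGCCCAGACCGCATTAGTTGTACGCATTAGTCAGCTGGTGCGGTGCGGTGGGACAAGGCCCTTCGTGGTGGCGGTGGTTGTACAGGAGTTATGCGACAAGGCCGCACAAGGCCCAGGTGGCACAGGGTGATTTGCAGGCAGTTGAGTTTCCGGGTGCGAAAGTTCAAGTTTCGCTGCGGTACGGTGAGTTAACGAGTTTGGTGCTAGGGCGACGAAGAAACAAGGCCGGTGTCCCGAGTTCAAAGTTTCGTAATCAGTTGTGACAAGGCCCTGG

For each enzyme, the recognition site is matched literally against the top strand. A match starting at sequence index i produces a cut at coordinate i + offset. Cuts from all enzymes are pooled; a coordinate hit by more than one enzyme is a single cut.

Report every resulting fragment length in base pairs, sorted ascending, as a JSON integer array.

Site scan:
  UxaX (GGTG, off=1): starts [62, 67, 72, 92, 98, 141, 151, 178, 208, 225, 253] → cuts [63, 68, 73, 93, 99, 142, 152, 179, 209, 226, 254]
  FykIV (ACAAGGCC, off=1): starts [3, 11, 22, 78, 121, 131, 245, 288] → cuts [4, 12, 23, 79, 122, 132, 246, 289]
  ZebI (AGTT, off=2): starts [41, 112, 165, 170, 186, 192, 212, 220, 262, 269, 281] → cuts [43, 114, 167, 172, 188, 194, 214, 222, 264, 271, 283]

Pooled cuts: [4, 12, 23, 43, 63, 68, 73, 79, 93, 99, 114, 122, 132, 142, 152, 167, 172, 179, 188, 194, 209, 214, 222, 226, 246, 254, 264, 271, 283, 289]

Fragment lengths:
  4→12: 8 bp
  12→23: 11 bp
  23→43: 20 bp
  43→63: 20 bp
  63→68: 5 bp
  68→73: 5 bp
  73→79: 6 bp
  79→93: 14 bp
  93→99: 6 bp
  99→114: 15 bp
  114→122: 8 bp
  122→132: 10 bp
  132→142: 10 bp
  142→152: 10 bp
  152→167: 15 bp
  167→172: 5 bp
  172→179: 7 bp
  179→188: 9 bp
  188→194: 6 bp
  194→209: 15 bp
  209→214: 5 bp
  214→222: 8 bp
  222→226: 4 bp
  226→246: 20 bp
  246→254: 8 bp
  254→264: 10 bp
  264→271: 7 bp
  271→283: 12 bp
  283→289: 6 bp
  289→4 (wrap): 300-289+4 = 15 bp

[4,5,5,5,5,6,6,6,6,7,7,8,8,8,8,9,10,10,10,10,11,12,14,15,15,15,15,20,20,20]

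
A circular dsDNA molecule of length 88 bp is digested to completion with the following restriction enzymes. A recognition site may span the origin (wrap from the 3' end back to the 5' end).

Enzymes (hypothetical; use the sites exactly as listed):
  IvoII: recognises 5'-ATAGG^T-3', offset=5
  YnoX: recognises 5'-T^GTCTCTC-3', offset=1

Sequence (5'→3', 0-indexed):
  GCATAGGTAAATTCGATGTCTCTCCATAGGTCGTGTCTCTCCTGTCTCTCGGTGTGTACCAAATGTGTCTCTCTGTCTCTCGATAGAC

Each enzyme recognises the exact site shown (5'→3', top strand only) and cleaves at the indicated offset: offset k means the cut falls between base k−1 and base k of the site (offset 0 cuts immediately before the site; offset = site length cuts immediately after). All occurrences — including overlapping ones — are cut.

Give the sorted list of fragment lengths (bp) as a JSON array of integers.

Scan for sites:
  IvoII (ATAGGT, off=5): starts [2, 25] → cuts [7, 30]
  YnoX (TGTCTCTC, off=1): starts [16, 33, 42, 65, 73] → cuts [17, 34, 43, 66, 74]

Pooled cuts: [7, 17, 30, 34, 43, 66, 74]

Fragments:
  7→17: 10 bp
  17→30: 13 bp
  30→34: 4 bp
  34→43: 9 bp
  43→66: 23 bp
  66→74: 8 bp
  74→7 (wrap): 88-74+7 = 21 bp

[4,8,9,10,13,21,23]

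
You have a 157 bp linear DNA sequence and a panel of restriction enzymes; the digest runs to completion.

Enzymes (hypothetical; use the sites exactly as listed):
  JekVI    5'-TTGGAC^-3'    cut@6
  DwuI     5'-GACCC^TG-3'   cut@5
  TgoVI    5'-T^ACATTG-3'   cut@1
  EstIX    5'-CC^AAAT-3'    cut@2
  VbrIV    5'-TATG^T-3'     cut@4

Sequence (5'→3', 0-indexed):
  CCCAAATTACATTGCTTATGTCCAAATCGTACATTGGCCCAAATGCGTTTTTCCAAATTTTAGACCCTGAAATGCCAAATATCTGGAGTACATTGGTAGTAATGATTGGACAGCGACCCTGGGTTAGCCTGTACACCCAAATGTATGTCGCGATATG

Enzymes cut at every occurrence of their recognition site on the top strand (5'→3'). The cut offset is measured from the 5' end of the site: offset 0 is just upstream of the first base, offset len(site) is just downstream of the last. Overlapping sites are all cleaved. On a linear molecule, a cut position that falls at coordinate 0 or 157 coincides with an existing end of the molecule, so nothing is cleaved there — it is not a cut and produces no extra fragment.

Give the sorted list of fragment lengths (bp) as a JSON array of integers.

[3,3,5,7,8,9,9,10,10,12,13,13,14,19,22]

Per-enzyme occurrences:
  JekVI (TTGGAC, off=6): starts [105] → cuts [111]
  DwuI (GACCCTG, off=5): starts [62, 114] → cuts [67, 119]
  TgoVI (TACATTG, off=1): starts [7, 29, 88] → cuts [8, 30, 89]
  EstIX (CCAAAT, off=2): starts [1, 21, 38, 52, 74, 136] → cuts [3, 23, 40, 54, 76, 138]
  VbrIV (TATGT, off=4): starts [16, 143] → cuts [20, 147]

Pooled cuts: [3, 8, 20, 23, 30, 40, 54, 67, 76, 89, 111, 119, 138, 147]

Fragment lengths:
  [0,3): 3 bp
  [3,8): 5 bp
  [8,20): 12 bp
  [20,23): 3 bp
  [23,30): 7 bp
  [30,40): 10 bp
  [40,54): 14 bp
  [54,67): 13 bp
  [67,76): 9 bp
  [76,89): 13 bp
  [89,111): 22 bp
  [111,119): 8 bp
  [119,138): 19 bp
  [138,147): 9 bp
  [147,157): 10 bp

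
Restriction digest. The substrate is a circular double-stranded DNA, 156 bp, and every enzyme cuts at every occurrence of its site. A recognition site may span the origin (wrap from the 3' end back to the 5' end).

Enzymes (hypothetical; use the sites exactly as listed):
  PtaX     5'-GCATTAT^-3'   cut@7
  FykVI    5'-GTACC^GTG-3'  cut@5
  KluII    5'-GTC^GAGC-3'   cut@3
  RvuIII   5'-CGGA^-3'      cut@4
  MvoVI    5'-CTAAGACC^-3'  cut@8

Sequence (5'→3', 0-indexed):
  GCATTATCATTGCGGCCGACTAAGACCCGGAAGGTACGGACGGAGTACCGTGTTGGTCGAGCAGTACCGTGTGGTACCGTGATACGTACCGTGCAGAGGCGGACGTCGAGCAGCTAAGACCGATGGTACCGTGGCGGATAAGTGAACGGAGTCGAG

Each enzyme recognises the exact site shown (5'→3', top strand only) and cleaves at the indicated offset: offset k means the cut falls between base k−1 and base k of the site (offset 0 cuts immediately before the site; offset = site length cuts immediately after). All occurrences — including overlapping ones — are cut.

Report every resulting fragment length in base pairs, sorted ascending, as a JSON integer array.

[4,4,4,5,8,9,9,9,10,10,12,12,13,13,14,20]

Scan for sites:
  PtaX (GCATTAT, off=7): starts [0] → cuts [7]
  FykVI (GTACCGTG, off=5): starts [44, 63, 73, 85, 125] → cuts [49, 68, 78, 90, 130]
  KluII (GTCGAGC, off=3): starts [55, 104] → cuts [58, 107]
  RvuIII (CGGA, off=4): starts [27, 36, 40, 99, 134, 146] → cuts [31, 40, 44, 103, 138, 150]
  MvoVI (CTAAGACC, off=8): starts [19, 113] → cuts [27, 121]

All cut coordinates (distinct, sorted): [7, 27, 31, 40, 44, 49, 58, 68, 78, 90, 103, 107, 121, 130, 138, 150]

Fragment lengths:
  7→27: 20 bp
  27→31: 4 bp
  31→40: 9 bp
  40→44: 4 bp
  44→49: 5 bp
  49→58: 9 bp
  58→68: 10 bp
  68→78: 10 bp
  78→90: 12 bp
  90→103: 13 bp
  103→107: 4 bp
  107→121: 14 bp
  121→130: 9 bp
  130→138: 8 bp
  138→150: 12 bp
  150→7 (wrap): 156-150+7 = 13 bp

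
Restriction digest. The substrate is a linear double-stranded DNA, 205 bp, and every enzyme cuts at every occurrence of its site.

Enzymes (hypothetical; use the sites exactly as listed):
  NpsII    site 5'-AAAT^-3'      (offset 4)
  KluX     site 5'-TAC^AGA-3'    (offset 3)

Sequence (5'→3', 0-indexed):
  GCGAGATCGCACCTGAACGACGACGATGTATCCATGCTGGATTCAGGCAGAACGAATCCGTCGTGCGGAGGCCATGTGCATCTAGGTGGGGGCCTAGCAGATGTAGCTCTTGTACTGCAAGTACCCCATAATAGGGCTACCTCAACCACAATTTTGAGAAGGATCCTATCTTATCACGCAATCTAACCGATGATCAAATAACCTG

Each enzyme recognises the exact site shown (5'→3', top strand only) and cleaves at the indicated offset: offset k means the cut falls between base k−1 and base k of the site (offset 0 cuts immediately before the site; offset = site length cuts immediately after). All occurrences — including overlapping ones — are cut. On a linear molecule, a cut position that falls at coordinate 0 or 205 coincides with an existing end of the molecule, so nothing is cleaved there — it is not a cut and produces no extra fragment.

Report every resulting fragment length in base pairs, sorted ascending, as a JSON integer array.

[6,199]

Per-enzyme occurrences:
  NpsII (AAAT, off=4): starts [195] → cuts [199]
  KluX (TACAGA, off=3): no sites

All cut coordinates (distinct, sorted): [199]

Fragment lengths:
  [0,199): 199 bp
  [199,205): 6 bp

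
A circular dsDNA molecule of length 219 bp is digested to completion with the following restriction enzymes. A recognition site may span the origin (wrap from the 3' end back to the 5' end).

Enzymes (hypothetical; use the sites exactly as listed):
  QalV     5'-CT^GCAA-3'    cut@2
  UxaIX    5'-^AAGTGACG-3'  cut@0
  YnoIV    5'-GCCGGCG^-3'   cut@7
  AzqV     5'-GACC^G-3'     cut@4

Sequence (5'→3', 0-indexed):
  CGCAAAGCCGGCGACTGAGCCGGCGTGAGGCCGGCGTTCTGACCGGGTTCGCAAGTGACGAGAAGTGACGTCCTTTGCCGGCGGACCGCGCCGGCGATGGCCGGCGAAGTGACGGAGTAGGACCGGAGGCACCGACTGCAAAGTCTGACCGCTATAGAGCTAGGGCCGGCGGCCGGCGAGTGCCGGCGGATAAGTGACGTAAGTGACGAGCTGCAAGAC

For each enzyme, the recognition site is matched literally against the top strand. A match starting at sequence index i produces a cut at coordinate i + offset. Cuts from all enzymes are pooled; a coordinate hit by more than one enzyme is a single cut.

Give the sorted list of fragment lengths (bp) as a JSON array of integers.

[3,4,7,8,8,8,9,9,10,10,10,11,12,12,12,13,13,18,21,21]

Per-enzyme occurrences:
  QalV (CTGCAA, off=2): starts [135, 210] → cuts [137, 212]
  UxaIX (AAGTGACG, off=0): starts [52, 62, 106, 191, 200] → cuts [52, 62, 106, 191, 200]
  YnoIV (GCCGGCG, off=7): starts [6, 18, 29, 76, 89, 99, 164, 171, 181] → cuts [13, 25, 36, 83, 96, 106, 171, 178, 188]
  AzqV (GACCG, off=4): starts [40, 83, 120, 146, 216] → cuts [1, 44, 87, 124, 150]

All cut coordinates (distinct, sorted): [1, 13, 25, 36, 44, 52, 62, 83, 87, 96, 106, 124, 137, 150, 171, 178, 188, 191, 200, 212]

Fragments:
  1→13: 12 bp
  13→25: 12 bp
  25→36: 11 bp
  36→44: 8 bp
  44→52: 8 bp
  52→62: 10 bp
  62→83: 21 bp
  83→87: 4 bp
  87→96: 9 bp
  96→106: 10 bp
  106→124: 18 bp
  124→137: 13 bp
  137→150: 13 bp
  150→171: 21 bp
  171→178: 7 bp
  178→188: 10 bp
  188→191: 3 bp
  191→200: 9 bp
  200→212: 12 bp
  212→1 (wrap): 219-212+1 = 8 bp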